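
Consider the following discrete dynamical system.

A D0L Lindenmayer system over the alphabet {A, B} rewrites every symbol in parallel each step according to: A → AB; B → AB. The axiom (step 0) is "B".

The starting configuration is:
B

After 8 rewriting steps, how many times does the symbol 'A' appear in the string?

gen 0: B
gen 1: AB
gen 2: ABAB
gen 3: ABABABAB
gen 4: ABABABABABABABAB
gen 5: ABABABABABABABABABABABABABABABAB
gen 6: ABABABABABABABABABABABABABABABABABABABABABABABABABABABABABABABAB
gen 7: ABABABABABABABABABABABABABABABABABABABABABABABABABABABABAB…ABABABABABABABABABABABABABABABABABABABABABABABABABABABABAB  (len 128)
gen 8: ABABABABABABABABABABABABABABABABABABABABABABABABABABABABAB…ABABABABABABABABABABABABABABABABABABABABABABABABABABABABAB  (len 256)

128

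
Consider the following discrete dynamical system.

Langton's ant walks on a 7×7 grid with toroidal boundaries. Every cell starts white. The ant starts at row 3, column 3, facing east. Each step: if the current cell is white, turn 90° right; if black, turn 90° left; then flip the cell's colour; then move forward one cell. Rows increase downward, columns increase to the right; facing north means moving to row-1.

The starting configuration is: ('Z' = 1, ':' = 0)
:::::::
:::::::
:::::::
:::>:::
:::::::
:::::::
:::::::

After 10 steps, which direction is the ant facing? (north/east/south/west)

west

0) :::::::
:::::::
:::::::
:::>:::
:::::::
:::::::
:::::::
1) :::::::
:::::::
:::::::
:::Z:::
:::v:::
:::::::
:::::::
2) :::::::
:::::::
:::::::
:::Z:::
::<Z:::
:::::::
:::::::
3) :::::::
:::::::
:::::::
::^Z:::
::ZZ:::
:::::::
:::::::
4) :::::::
:::::::
:::::::
::Z>:::
::ZZ:::
:::::::
:::::::
5) :::::::
:::::::
:::^:::
::Z::::
::ZZ:::
:::::::
:::::::
6) :::::::
:::::::
:::Z>::
::Z::::
::ZZ:::
:::::::
:::::::
7) :::::::
:::::::
:::ZZ::
::Z:v::
::ZZ:::
:::::::
:::::::
8) :::::::
:::::::
:::ZZ::
::Z<Z::
::ZZ:::
:::::::
:::::::
9) :::::::
:::::::
:::^Z::
::ZZZ::
::ZZ:::
:::::::
:::::::
10) :::::::
:::::::
::<:Z::
::ZZZ::
::ZZ:::
:::::::
:::::::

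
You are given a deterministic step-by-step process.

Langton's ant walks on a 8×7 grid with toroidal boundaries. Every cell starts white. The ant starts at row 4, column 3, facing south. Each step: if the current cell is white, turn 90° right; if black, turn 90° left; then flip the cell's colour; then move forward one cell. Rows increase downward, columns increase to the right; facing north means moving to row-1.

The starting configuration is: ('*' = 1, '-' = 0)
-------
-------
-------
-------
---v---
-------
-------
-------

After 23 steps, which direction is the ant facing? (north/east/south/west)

0) -------
-------
-------
-------
---v---
-------
-------
-------
1) -------
-------
-------
-------
--<*---
-------
-------
-------
2) -------
-------
-------
--^----
--**---
-------
-------
-------
3) -------
-------
-------
--*>---
--**---
-------
-------
-------
4) -------
-------
-------
--**---
--*v---
-------
-------
-------
5) -------
-------
-------
--**---
--*->--
-------
-------
-------
6) -------
-------
-------
--**---
--*-*--
----v--
-------
-------
7) -------
-------
-------
--**---
--*-*--
---<*--
-------
-------
8) -------
-------
-------
--**---
--*^*--
---**--
-------
-------
9) -------
-------
-------
--**---
--**>--
---**--
-------
-------
10) -------
-------
-------
--**^--
--**---
---**--
-------
-------
11) -------
-------
-------
--***>-
--**---
---**--
-------
-------
12) -------
-------
-------
--****-
--**-v-
---**--
-------
-------
13) -------
-------
-------
--****-
--**<*-
---**--
-------
-------
14) -------
-------
-------
--**^*-
--****-
---**--
-------
-------
15) -------
-------
-------
--*<-*-
--****-
---**--
-------
-------
16) -------
-------
-------
--*--*-
--*v**-
---**--
-------
-------
17) -------
-------
-------
--*--*-
--*->*-
---**--
-------
-------
18) -------
-------
-------
--*-^*-
--*--*-
---**--
-------
-------
19) -------
-------
-------
--*-*>-
--*--*-
---**--
-------
-------
20) -------
-------
-----^-
--*-*--
--*--*-
---**--
-------
-------
21) -------
-------
-----*>
--*-*--
--*--*-
---**--
-------
-------
22) -------
-------
-----**
--*-*-v
--*--*-
---**--
-------
-------
23) -------
-------
-----**
--*-*<*
--*--*-
---**--
-------
-------

west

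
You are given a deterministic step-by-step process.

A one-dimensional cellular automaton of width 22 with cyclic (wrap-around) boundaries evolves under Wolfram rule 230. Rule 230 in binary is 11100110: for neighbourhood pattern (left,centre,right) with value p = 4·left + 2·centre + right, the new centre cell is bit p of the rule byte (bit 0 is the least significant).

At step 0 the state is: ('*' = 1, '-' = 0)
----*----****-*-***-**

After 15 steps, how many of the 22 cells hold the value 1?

gen 0: ----*----****-*-***-**
gen 1: ---**---*-******-***-*
gen 2: --*-*--***-******-****
gen 3: -****-*-***-******-***
gen 4: *-******-***-******-**
gen 5: **-******-***-******-*
gen 6: ***-******-***-******-
gen 7: -***-******-***-******
gen 8: *-***-******-***-*****
gen 9: **-***-******-***-****
gen 10: ***-***-******-***-***
gen 11: ****-***-******-***-**
gen 12: *****-***-******-***-*
gen 13: ******-***-******-***-
gen 14: -******-***-******-***
gen 15: *-******-***-******-**

18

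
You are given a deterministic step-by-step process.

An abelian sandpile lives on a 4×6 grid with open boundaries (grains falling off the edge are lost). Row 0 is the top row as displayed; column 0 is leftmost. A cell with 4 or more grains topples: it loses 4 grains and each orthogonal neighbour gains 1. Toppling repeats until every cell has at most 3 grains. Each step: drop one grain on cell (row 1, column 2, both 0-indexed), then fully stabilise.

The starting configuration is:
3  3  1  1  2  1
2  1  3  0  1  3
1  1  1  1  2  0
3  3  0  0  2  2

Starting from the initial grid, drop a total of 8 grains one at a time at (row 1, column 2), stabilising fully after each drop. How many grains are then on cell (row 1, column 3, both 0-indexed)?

2

t=0: 3  3  1  1  2  1
2  1  3  0  1  3
1  1  1  1  2  0
3  3  0  0  2  2
t=1: 3  3  2  1  2  1
2  2  0  1  1  3
1  1  2  1  2  0
3  3  0  0  2  2
t=2: 3  3  2  1  2  1
2  2  1  1  1  3
1  1  2  1  2  0
3  3  0  0  2  2
t=3: 3  3  2  1  2  1
2  2  2  1  1  3
1  1  2  1  2  0
3  3  0  0  2  2
t=4: 3  3  2  1  2  1
2  2  3  1  1  3
1  1  2  1  2  0
3  3  0  0  2  2
t=5: 3  3  3  1  2  1
2  3  0  2  1  3
1  1  3  1  2  0
3  3  0  0  2  2
t=6: 3  3  3  1  2  1
2  3  1  2  1  3
1  1  3  1  2  0
3  3  0  0  2  2
t=7: 3  3  3  1  2  1
2  3  2  2  1  3
1  1  3  1  2  0
3  3  0  0  2  2
t=8: 3  3  3  1  2  1
2  3  3  2  1  3
1  1  3  1  2  0
3  3  0  0  2  2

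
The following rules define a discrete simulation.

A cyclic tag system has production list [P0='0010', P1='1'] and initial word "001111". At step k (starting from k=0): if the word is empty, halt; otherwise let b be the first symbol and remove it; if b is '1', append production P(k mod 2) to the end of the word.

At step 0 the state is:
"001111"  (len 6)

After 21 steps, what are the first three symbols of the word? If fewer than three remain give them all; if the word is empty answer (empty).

010

0) "001111"  (len 6)
1) "01111"  (len 5)
2) "1111"  (len 4)
3) "1110010"  (len 7)
4) "1100101"  (len 7)
5) "1001010010"  (len 10)
6) "0010100101"  (len 10)
7) "010100101"  (len 9)
8) "10100101"  (len 8)
9) "01001010010"  (len 11)
10) "1001010010"  (len 10)
11) "0010100100010"  (len 13)
12) "010100100010"  (len 12)
13) "10100100010"  (len 11)
14) "01001000101"  (len 11)
15) "1001000101"  (len 10)
16) "0010001011"  (len 10)
17) "010001011"  (len 9)
18) "10001011"  (len 8)
19) "00010110010"  (len 11)
20) "0010110010"  (len 10)
21) "010110010"  (len 9)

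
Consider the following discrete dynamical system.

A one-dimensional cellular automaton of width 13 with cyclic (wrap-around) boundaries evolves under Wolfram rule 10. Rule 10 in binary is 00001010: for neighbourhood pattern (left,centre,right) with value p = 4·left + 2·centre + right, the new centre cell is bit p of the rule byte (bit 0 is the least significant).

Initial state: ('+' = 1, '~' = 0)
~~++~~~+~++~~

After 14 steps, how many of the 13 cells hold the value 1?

4

k=0  ~~++~~~+~++~~
k=1  ~++~~~+~~+~~~
k=2  ++~~~+~~+~~~~
k=3  +~~~+~~+~~~~+
k=4  ~~~+~~+~~~~++
k=5  ~~+~~+~~~~++~
k=6  ~+~~+~~~~++~~
k=7  +~~+~~~~++~~~
k=8  ~~+~~~~++~~~+
k=9  ~+~~~~++~~~+~
k=10  +~~~~++~~~+~~
k=11  ~~~~++~~~+~~+
k=12  ~~~++~~~+~~+~
k=13  ~~++~~~+~~+~~
k=14  ~++~~~+~~+~~~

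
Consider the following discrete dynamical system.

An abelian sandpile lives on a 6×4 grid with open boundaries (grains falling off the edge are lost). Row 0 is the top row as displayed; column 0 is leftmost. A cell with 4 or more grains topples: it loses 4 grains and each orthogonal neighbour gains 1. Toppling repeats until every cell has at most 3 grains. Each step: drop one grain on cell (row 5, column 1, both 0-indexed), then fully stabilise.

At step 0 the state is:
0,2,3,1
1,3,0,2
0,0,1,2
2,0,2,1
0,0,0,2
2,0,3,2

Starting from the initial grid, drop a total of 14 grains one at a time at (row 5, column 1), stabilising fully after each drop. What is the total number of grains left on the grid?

k=0  0,2,3,1
1,3,0,2
0,0,1,2
2,0,2,1
0,0,0,2
2,0,3,2
k=1  0,2,3,1
1,3,0,2
0,0,1,2
2,0,2,1
0,0,0,2
2,1,3,2
k=2  0,2,3,1
1,3,0,2
0,0,1,2
2,0,2,1
0,0,0,2
2,2,3,2
k=3  0,2,3,1
1,3,0,2
0,0,1,2
2,0,2,1
0,0,0,2
2,3,3,2
k=4  0,2,3,1
1,3,0,2
0,0,1,2
2,0,2,1
0,1,1,2
3,1,0,3
k=5  0,2,3,1
1,3,0,2
0,0,1,2
2,0,2,1
0,1,1,2
3,2,0,3
k=6  0,2,3,1
1,3,0,2
0,0,1,2
2,0,2,1
0,1,1,2
3,3,0,3
k=7  0,2,3,1
1,3,0,2
0,0,1,2
2,0,2,1
1,2,1,2
0,1,1,3
k=8  0,2,3,1
1,3,0,2
0,0,1,2
2,0,2,1
1,2,1,2
0,2,1,3
k=9  0,2,3,1
1,3,0,2
0,0,1,2
2,0,2,1
1,2,1,2
0,3,1,3
k=10  0,2,3,1
1,3,0,2
0,0,1,2
2,0,2,1
1,3,1,2
1,0,2,3
k=11  0,2,3,1
1,3,0,2
0,0,1,2
2,0,2,1
1,3,1,2
1,1,2,3
k=12  0,2,3,1
1,3,0,2
0,0,1,2
2,0,2,1
1,3,1,2
1,2,2,3
k=13  0,2,3,1
1,3,0,2
0,0,1,2
2,0,2,1
1,3,1,2
1,3,2,3
k=14  0,2,3,1
1,3,0,2
0,0,1,2
2,1,2,1
2,0,2,2
2,1,3,3

36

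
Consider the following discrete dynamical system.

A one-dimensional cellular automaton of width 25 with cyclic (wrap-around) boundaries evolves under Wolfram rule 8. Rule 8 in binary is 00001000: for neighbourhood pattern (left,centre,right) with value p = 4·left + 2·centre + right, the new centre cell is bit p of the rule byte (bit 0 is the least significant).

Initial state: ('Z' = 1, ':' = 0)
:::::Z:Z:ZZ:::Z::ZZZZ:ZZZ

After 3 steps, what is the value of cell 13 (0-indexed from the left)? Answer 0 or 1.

0

t=0: :::::Z:Z:ZZ:::Z::ZZZZ:ZZZ
t=1: :::::::::Z:::::::Z::::Z::
t=2: :::::::::::::::::::::::::
t=3: :::::::::::::::::::::::::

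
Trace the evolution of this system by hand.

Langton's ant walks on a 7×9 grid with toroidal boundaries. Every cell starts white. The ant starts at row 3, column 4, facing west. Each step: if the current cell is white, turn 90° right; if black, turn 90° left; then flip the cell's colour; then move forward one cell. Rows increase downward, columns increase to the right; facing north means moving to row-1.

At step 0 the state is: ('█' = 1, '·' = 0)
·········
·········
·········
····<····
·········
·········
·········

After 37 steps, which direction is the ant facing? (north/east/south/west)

south

step 0: ·········
·········
·········
····<····
·········
·········
·········
step 1: ·········
·········
····^····
····█····
·········
·········
·········
step 2: ·········
·········
····█>···
····█····
·········
·········
·········
step 3: ·········
·········
····██···
····█v···
·········
·········
·········
step 4: ·········
·········
····██···
····<█···
·········
·········
·········
step 5: ·········
·········
····██···
·····█···
····v····
·········
·········
step 6: ·········
·········
····██···
·····█···
···<█····
·········
·········
step 7: ·········
·········
····██···
···^·█···
···██····
·········
·········
step 8: ·········
·········
····██···
···█>█···
···██····
·········
·········
step 9: ·········
·········
····██···
···███···
···█v····
·········
·········
step 10: ·········
·········
····██···
···███···
···█·>···
·········
·········
step 11: ·········
·········
····██···
···███···
···█·█···
·····v···
·········
step 12: ·········
·········
····██···
···███···
···█·█···
····<█···
·········
step 13: ·········
·········
····██···
···███···
···█^█···
····██···
·········
step 14: ·········
·········
····██···
···███···
···██>···
····██···
·········
step 15: ·········
·········
····██···
···██^···
···██····
····██···
·········
step 16: ·········
·········
····██···
···█<····
···██····
····██···
·········
step 17: ·········
·········
····██···
···█·····
···█v····
····██···
·········
step 18: ·········
·········
····██···
···█·····
···█·>···
····██···
·········
step 19: ·········
·········
····██···
···█·····
···█·█···
····█v···
·········
step 20: ·········
·········
····██···
···█·····
···█·█···
····█·>··
·········
step 21: ·········
·········
····██···
···█·····
···█·█···
····█·█··
······v··
step 22: ·········
·········
····██···
···█·····
···█·█···
····█·█··
·····<█··
step 23: ·········
·········
····██···
···█·····
···█·█···
····█^█··
·····██··
step 24: ·········
·········
····██···
···█·····
···█·█···
····██>··
·····██··
step 25: ·········
·········
····██···
···█·····
···█·█^··
····██···
·····██··
step 26: ·········
·········
····██···
···█·····
···█·██>·
····██···
·····██··
step 27: ·········
·········
····██···
···█·····
···█·███·
····██·v·
·····██··
step 28: ·········
·········
····██···
···█·····
···█·███·
····██<█·
·····██··
step 29: ·········
·········
····██···
···█·····
···█·█^█·
····████·
·····██··
step 30: ·········
·········
····██···
···█·····
···█·<·█·
····████·
·····██··
step 31: ·········
·········
····██···
···█·····
···█···█·
····█v██·
·····██··
step 32: ·········
·········
····██···
···█·····
···█···█·
····█·>█·
·····██··
step 33: ·········
·········
····██···
···█·····
···█··^█·
····█··█·
·····██··
step 34: ·········
·········
····██···
···█·····
···█··█>·
····█··█·
·····██··
step 35: ·········
·········
····██···
···█···^·
···█··█··
····█··█·
·····██··
step 36: ·········
·········
····██···
···█···█>
···█··█··
····█··█·
·····██··
step 37: ·········
·········
····██···
···█···██
···█··█·v
····█··█·
·····██··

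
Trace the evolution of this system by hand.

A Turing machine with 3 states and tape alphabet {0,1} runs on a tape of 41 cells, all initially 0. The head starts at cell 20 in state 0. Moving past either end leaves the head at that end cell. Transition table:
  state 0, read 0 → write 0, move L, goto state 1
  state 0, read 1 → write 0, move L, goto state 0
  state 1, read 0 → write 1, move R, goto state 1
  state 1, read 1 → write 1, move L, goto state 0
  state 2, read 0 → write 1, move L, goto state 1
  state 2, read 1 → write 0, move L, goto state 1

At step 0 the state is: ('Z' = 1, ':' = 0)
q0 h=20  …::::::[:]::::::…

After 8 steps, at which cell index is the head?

k=0  q0 h=20  …::::::[:]::::::…
k=1  q1 h=19  …::::::[:]::::::…
k=2  q1 h=20  …:::::Z[:]::::::…
k=3  q1 h=21  …::::ZZ[:]::::::…
k=4  q1 h=22  …:::ZZZ[:]::::::…
k=5  q1 h=23  …::ZZZZ[:]::::::…
k=6  q1 h=24  …:ZZZZZ[:]::::::…
k=7  q1 h=25  …ZZZZZZ[:]::::::…
k=8  q1 h=26  …ZZZZZZ[:]::::::…

26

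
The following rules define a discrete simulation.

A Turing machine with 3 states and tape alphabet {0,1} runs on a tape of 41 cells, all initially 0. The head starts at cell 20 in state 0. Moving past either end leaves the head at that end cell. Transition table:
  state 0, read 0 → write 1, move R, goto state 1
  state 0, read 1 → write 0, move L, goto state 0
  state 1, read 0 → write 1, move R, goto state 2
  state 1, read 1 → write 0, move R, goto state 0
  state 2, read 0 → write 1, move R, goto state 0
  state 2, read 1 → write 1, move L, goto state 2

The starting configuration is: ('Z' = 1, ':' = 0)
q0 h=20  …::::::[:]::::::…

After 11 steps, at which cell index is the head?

31

step 0: q0 h=20  …::::::[:]::::::…
step 1: q1 h=21  …:::::Z[:]::::::…
step 2: q2 h=22  …::::ZZ[:]::::::…
step 3: q0 h=23  …:::ZZZ[:]::::::…
step 4: q1 h=24  …::ZZZZ[:]::::::…
step 5: q2 h=25  …:ZZZZZ[:]::::::…
step 6: q0 h=26  …ZZZZZZ[:]::::::…
step 7: q1 h=27  …ZZZZZZ[:]::::::…
step 8: q2 h=28  …ZZZZZZ[:]::::::…
step 9: q0 h=29  …ZZZZZZ[:]::::::…
step 10: q1 h=30  …ZZZZZZ[:]::::::…
step 11: q2 h=31  …ZZZZZZ[:]::::::…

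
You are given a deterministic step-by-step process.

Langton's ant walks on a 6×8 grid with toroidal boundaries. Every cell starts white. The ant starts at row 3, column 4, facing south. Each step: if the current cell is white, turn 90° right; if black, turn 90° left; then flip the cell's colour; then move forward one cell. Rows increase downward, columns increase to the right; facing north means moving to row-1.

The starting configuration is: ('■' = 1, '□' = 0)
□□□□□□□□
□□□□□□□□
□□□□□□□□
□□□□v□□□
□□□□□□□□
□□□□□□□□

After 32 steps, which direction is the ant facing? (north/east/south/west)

[0] □□□□□□□□
□□□□□□□□
□□□□□□□□
□□□□v□□□
□□□□□□□□
□□□□□□□□
[1] □□□□□□□□
□□□□□□□□
□□□□□□□□
□□□<■□□□
□□□□□□□□
□□□□□□□□
[2] □□□□□□□□
□□□□□□□□
□□□^□□□□
□□□■■□□□
□□□□□□□□
□□□□□□□□
[3] □□□□□□□□
□□□□□□□□
□□□■>□□□
□□□■■□□□
□□□□□□□□
□□□□□□□□
[4] □□□□□□□□
□□□□□□□□
□□□■■□□□
□□□■v□□□
□□□□□□□□
□□□□□□□□
[5] □□□□□□□□
□□□□□□□□
□□□■■□□□
□□□■□>□□
□□□□□□□□
□□□□□□□□
[6] □□□□□□□□
□□□□□□□□
□□□■■□□□
□□□■□■□□
□□□□□v□□
□□□□□□□□
[7] □□□□□□□□
□□□□□□□□
□□□■■□□□
□□□■□■□□
□□□□<■□□
□□□□□□□□
[8] □□□□□□□□
□□□□□□□□
□□□■■□□□
□□□■^■□□
□□□□■■□□
□□□□□□□□
[9] □□□□□□□□
□□□□□□□□
□□□■■□□□
□□□■■>□□
□□□□■■□□
□□□□□□□□
[10] □□□□□□□□
□□□□□□□□
□□□■■^□□
□□□■■□□□
□□□□■■□□
□□□□□□□□
[11] □□□□□□□□
□□□□□□□□
□□□■■■>□
□□□■■□□□
□□□□■■□□
□□□□□□□□
[12] □□□□□□□□
□□□□□□□□
□□□■■■■□
□□□■■□v□
□□□□■■□□
□□□□□□□□
[13] □□□□□□□□
□□□□□□□□
□□□■■■■□
□□□■■<■□
□□□□■■□□
□□□□□□□□
[14] □□□□□□□□
□□□□□□□□
□□□■■^■□
□□□■■■■□
□□□□■■□□
□□□□□□□□
[15] □□□□□□□□
□□□□□□□□
□□□■<□■□
□□□■■■■□
□□□□■■□□
□□□□□□□□
[16] □□□□□□□□
□□□□□□□□
□□□■□□■□
□□□■v■■□
□□□□■■□□
□□□□□□□□
[17] □□□□□□□□
□□□□□□□□
□□□■□□■□
□□□■□>■□
□□□□■■□□
□□□□□□□□
[18] □□□□□□□□
□□□□□□□□
□□□■□^■□
□□□■□□■□
□□□□■■□□
□□□□□□□□
[19] □□□□□□□□
□□□□□□□□
□□□■□■>□
□□□■□□■□
□□□□■■□□
□□□□□□□□
[20] □□□□□□□□
□□□□□□^□
□□□■□■□□
□□□■□□■□
□□□□■■□□
□□□□□□□□
[21] □□□□□□□□
□□□□□□■>
□□□■□■□□
□□□■□□■□
□□□□■■□□
□□□□□□□□
[22] □□□□□□□□
□□□□□□■■
□□□■□■□v
□□□■□□■□
□□□□■■□□
□□□□□□□□
[23] □□□□□□□□
□□□□□□■■
□□□■□■<■
□□□■□□■□
□□□□■■□□
□□□□□□□□
[24] □□□□□□□□
□□□□□□^■
□□□■□■■■
□□□■□□■□
□□□□■■□□
□□□□□□□□
[25] □□□□□□□□
□□□□□<□■
□□□■□■■■
□□□■□□■□
□□□□■■□□
□□□□□□□□
[26] □□□□□^□□
□□□□□■□■
□□□■□■■■
□□□■□□■□
□□□□■■□□
□□□□□□□□
[27] □□□□□■>□
□□□□□■□■
□□□■□■■■
□□□■□□■□
□□□□■■□□
□□□□□□□□
[28] □□□□□■■□
□□□□□■v■
□□□■□■■■
□□□■□□■□
□□□□■■□□
□□□□□□□□
[29] □□□□□■■□
□□□□□<■■
□□□■□■■■
□□□■□□■□
□□□□■■□□
□□□□□□□□
[30] □□□□□■■□
□□□□□□■■
□□□■□v■■
□□□■□□■□
□□□□■■□□
□□□□□□□□
[31] □□□□□■■□
□□□□□□■■
□□□■□□>■
□□□■□□■□
□□□□■■□□
□□□□□□□□
[32] □□□□□■■□
□□□□□□^■
□□□■□□□■
□□□■□□■□
□□□□■■□□
□□□□□□□□

north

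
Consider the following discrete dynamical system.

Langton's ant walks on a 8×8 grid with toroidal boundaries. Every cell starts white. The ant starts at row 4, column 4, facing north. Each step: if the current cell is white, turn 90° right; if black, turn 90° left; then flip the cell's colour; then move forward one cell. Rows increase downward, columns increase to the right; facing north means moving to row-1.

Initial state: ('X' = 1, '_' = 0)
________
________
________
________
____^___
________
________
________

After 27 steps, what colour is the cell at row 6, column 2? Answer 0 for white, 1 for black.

k=0  ________
________
________
________
____^___
________
________
________
k=1  ________
________
________
________
____X>__
________
________
________
k=2  ________
________
________
________
____XX__
_____v__
________
________
k=3  ________
________
________
________
____XX__
____<X__
________
________
k=4  ________
________
________
________
____^X__
____XX__
________
________
k=5  ________
________
________
________
___<_X__
____XX__
________
________
k=6  ________
________
________
___^____
___X_X__
____XX__
________
________
k=7  ________
________
________
___X>___
___X_X__
____XX__
________
________
k=8  ________
________
________
___XX___
___XvX__
____XX__
________
________
k=9  ________
________
________
___XX___
___<XX__
____XX__
________
________
k=10  ________
________
________
___XX___
____XX__
___vXX__
________
________
k=11  ________
________
________
___XX___
____XX__
__<XXX__
________
________
k=12  ________
________
________
___XX___
__^_XX__
__XXXX__
________
________
k=13  ________
________
________
___XX___
__X>XX__
__XXXX__
________
________
k=14  ________
________
________
___XX___
__XXXX__
__XvXX__
________
________
k=15  ________
________
________
___XX___
__XXXX__
__X_>X__
________
________
k=16  ________
________
________
___XX___
__XX^X__
__X__X__
________
________
k=17  ________
________
________
___XX___
__X<_X__
__X__X__
________
________
k=18  ________
________
________
___XX___
__X__X__
__Xv_X__
________
________
k=19  ________
________
________
___XX___
__X__X__
__<X_X__
________
________
k=20  ________
________
________
___XX___
__X__X__
___X_X__
__v_____
________
k=21  ________
________
________
___XX___
__X__X__
___X_X__
_<X_____
________
k=22  ________
________
________
___XX___
__X__X__
_^_X_X__
_XX_____
________
k=23  ________
________
________
___XX___
__X__X__
_X>X_X__
_XX_____
________
k=24  ________
________
________
___XX___
__X__X__
_XXX_X__
_Xv_____
________
k=25  ________
________
________
___XX___
__X__X__
_XXX_X__
_X_>____
________
k=26  ________
________
________
___XX___
__X__X__
_XXX_X__
_X_X____
___v____
k=27  ________
________
________
___XX___
__X__X__
_XXX_X__
_X_X____
__<X____

0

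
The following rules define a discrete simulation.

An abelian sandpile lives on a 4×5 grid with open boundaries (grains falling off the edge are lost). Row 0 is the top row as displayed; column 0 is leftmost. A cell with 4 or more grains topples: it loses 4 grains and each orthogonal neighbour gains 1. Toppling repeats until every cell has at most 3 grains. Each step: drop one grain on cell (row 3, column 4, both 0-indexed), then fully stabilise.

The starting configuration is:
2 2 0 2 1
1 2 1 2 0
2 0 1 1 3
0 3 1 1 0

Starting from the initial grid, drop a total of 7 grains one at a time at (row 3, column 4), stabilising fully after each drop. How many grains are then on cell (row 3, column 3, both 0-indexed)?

3

step 0: 2 2 0 2 1
1 2 1 2 0
2 0 1 1 3
0 3 1 1 0
step 1: 2 2 0 2 1
1 2 1 2 0
2 0 1 1 3
0 3 1 1 1
step 2: 2 2 0 2 1
1 2 1 2 0
2 0 1 1 3
0 3 1 1 2
step 3: 2 2 0 2 1
1 2 1 2 0
2 0 1 1 3
0 3 1 1 3
step 4: 2 2 0 2 1
1 2 1 2 1
2 0 1 2 0
0 3 1 2 1
step 5: 2 2 0 2 1
1 2 1 2 1
2 0 1 2 0
0 3 1 2 2
step 6: 2 2 0 2 1
1 2 1 2 1
2 0 1 2 0
0 3 1 2 3
step 7: 2 2 0 2 1
1 2 1 2 1
2 0 1 2 1
0 3 1 3 0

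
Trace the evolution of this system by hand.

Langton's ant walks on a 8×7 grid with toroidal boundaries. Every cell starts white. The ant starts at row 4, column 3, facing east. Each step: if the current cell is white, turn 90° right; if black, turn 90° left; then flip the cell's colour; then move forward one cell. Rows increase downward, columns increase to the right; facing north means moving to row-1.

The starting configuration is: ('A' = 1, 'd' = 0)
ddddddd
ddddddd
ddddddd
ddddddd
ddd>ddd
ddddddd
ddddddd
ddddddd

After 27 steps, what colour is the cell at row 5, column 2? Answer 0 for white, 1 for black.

t=0: ddddddd
ddddddd
ddddddd
ddddddd
ddd>ddd
ddddddd
ddddddd
ddddddd
t=1: ddddddd
ddddddd
ddddddd
ddddddd
dddAddd
dddvddd
ddddddd
ddddddd
t=2: ddddddd
ddddddd
ddddddd
ddddddd
dddAddd
dd<Addd
ddddddd
ddddddd
t=3: ddddddd
ddddddd
ddddddd
ddddddd
dd^Addd
ddAAddd
ddddddd
ddddddd
t=4: ddddddd
ddddddd
ddddddd
ddddddd
ddA>ddd
ddAAddd
ddddddd
ddddddd
t=5: ddddddd
ddddddd
ddddddd
ddd^ddd
ddAdddd
ddAAddd
ddddddd
ddddddd
t=6: ddddddd
ddddddd
ddddddd
dddA>dd
ddAdddd
ddAAddd
ddddddd
ddddddd
t=7: ddddddd
ddddddd
ddddddd
dddAAdd
ddAdvdd
ddAAddd
ddddddd
ddddddd
t=8: ddddddd
ddddddd
ddddddd
dddAAdd
ddA<Add
ddAAddd
ddddddd
ddddddd
t=9: ddddddd
ddddddd
ddddddd
ddd^Add
ddAAAdd
ddAAddd
ddddddd
ddddddd
t=10: ddddddd
ddddddd
ddddddd
dd<dAdd
ddAAAdd
ddAAddd
ddddddd
ddddddd
t=11: ddddddd
ddddddd
dd^dddd
ddAdAdd
ddAAAdd
ddAAddd
ddddddd
ddddddd
t=12: ddddddd
ddddddd
ddA>ddd
ddAdAdd
ddAAAdd
ddAAddd
ddddddd
ddddddd
t=13: ddddddd
ddddddd
ddAAddd
ddAvAdd
ddAAAdd
ddAAddd
ddddddd
ddddddd
t=14: ddddddd
ddddddd
ddAAddd
dd<AAdd
ddAAAdd
ddAAddd
ddddddd
ddddddd
t=15: ddddddd
ddddddd
ddAAddd
dddAAdd
ddvAAdd
ddAAddd
ddddddd
ddddddd
t=16: ddddddd
ddddddd
ddAAddd
dddAAdd
ddd>Add
ddAAddd
ddddddd
ddddddd
t=17: ddddddd
ddddddd
ddAAddd
ddd^Add
ddddAdd
ddAAddd
ddddddd
ddddddd
t=18: ddddddd
ddddddd
ddAAddd
dd<dAdd
ddddAdd
ddAAddd
ddddddd
ddddddd
t=19: ddddddd
ddddddd
dd^Addd
ddAdAdd
ddddAdd
ddAAddd
ddddddd
ddddddd
t=20: ddddddd
ddddddd
d<dAddd
ddAdAdd
ddddAdd
ddAAddd
ddddddd
ddddddd
t=21: ddddddd
d^ddddd
dAdAddd
ddAdAdd
ddddAdd
ddAAddd
ddddddd
ddddddd
t=22: ddddddd
dA>dddd
dAdAddd
ddAdAdd
ddddAdd
ddAAddd
ddddddd
ddddddd
t=23: ddddddd
dAAdddd
dAvAddd
ddAdAdd
ddddAdd
ddAAddd
ddddddd
ddddddd
t=24: ddddddd
dAAdddd
d<AAddd
ddAdAdd
ddddAdd
ddAAddd
ddddddd
ddddddd
t=25: ddddddd
dAAdddd
ddAAddd
dvAdAdd
ddddAdd
ddAAddd
ddddddd
ddddddd
t=26: ddddddd
dAAdddd
ddAAddd
<AAdAdd
ddddAdd
ddAAddd
ddddddd
ddddddd
t=27: ddddddd
dAAdddd
^dAAddd
AAAdAdd
ddddAdd
ddAAddd
ddddddd
ddddddd

1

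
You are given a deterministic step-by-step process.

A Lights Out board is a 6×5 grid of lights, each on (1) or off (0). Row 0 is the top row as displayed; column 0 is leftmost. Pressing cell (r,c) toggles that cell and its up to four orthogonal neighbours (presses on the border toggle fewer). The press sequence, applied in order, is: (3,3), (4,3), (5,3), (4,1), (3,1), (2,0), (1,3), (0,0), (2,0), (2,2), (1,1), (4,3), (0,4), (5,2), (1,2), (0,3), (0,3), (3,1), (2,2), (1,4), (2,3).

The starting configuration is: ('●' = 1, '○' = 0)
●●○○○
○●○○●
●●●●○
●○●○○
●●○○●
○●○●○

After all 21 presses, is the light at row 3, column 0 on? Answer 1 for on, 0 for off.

1

[0] ●●○○○
○●○○●
●●●●○
●○●○○
●●○○●
○●○●○
[1] ●●○○○
○●○○●
●●●○○
●○○●●
●●○●●
○●○●○
[2] ●●○○○
○●○○●
●●●○○
●○○○●
●●●○○
○●○○○
[3] ●●○○○
○●○○●
●●●○○
●○○○●
●●●●○
○●●●●
[4] ●●○○○
○●○○●
●●●○○
●●○○●
○○○●○
○○●●●
[5] ●●○○○
○●○○●
●○●○○
○○●○●
○●○●○
○○●●●
[6] ●●○○○
●●○○●
○●●○○
●○●○●
○●○●○
○○●●●
[7] ●●○●○
●●●●○
○●●●○
●○●○●
○●○●○
○○●●●
[8] ○○○●○
○●●●○
○●●●○
●○●○●
○●○●○
○○●●●
[9] ○○○●○
●●●●○
●○●●○
○○●○●
○●○●○
○○●●●
[10] ○○○●○
●●○●○
●●○○○
○○○○●
○●○●○
○○●●●
[11] ○●○●○
○○●●○
●○○○○
○○○○●
○●○●○
○○●●●
[12] ○●○●○
○○●●○
●○○○○
○○○●●
○●●○●
○○●○●
[13] ○●○○●
○○●●●
●○○○○
○○○●●
○●●○●
○○●○●
[14] ○●○○●
○○●●●
●○○○○
○○○●●
○●○○●
○●○●●
[15] ○●●○●
○●○○●
●○●○○
○○○●●
○●○○●
○●○●●
[16] ○●○●○
○●○●●
●○●○○
○○○●●
○●○○●
○●○●●
[17] ○●●○●
○●○○●
●○●○○
○○○●●
○●○○●
○●○●●
[18] ○●●○●
○●○○●
●●●○○
●●●●●
○○○○●
○●○●●
[19] ○●●○●
○●●○●
●○○●○
●●○●●
○○○○●
○●○●●
[20] ○●●○○
○●●●○
●○○●●
●●○●●
○○○○●
○●○●●
[21] ○●●○○
○●●○○
●○●○○
●●○○●
○○○○●
○●○●●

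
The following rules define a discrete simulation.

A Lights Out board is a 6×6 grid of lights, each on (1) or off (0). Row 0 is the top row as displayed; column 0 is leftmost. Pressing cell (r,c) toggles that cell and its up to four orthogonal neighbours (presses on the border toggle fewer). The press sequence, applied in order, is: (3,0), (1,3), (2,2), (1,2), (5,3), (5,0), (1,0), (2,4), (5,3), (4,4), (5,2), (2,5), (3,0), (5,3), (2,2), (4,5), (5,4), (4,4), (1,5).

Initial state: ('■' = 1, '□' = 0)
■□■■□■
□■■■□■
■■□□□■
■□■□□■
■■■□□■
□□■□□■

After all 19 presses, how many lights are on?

18

k=0  ■□■■□■
□■■■□■
■■□□□■
■□■□□■
■■■□□■
□□■□□■
k=1  ■□■■□■
□■■■□■
□■□□□■
□■■□□■
□■■□□■
□□■□□■
k=2  ■□■□□■
□■□□■■
□■□■□■
□■■□□■
□■■□□■
□□■□□■
k=3  ■□■□□■
□■■□■■
□□■□□■
□■□□□■
□■■□□■
□□■□□■
k=4  ■□□□□■
□□□■■■
□□□□□■
□■□□□■
□■■□□■
□□■□□■
k=5  ■□□□□■
□□□■■■
□□□□□■
□■□□□■
□■■■□■
□□□■■■
k=6  ■□□□□■
□□□■■■
□□□□□■
□■□□□■
■■■■□■
■■□■■■
k=7  □□□□□■
■■□■■■
■□□□□■
□■□□□■
■■■■□■
■■□■■■
k=8  □□□□□■
■■□■□■
■□□■■□
□■□□■■
■■■■□■
■■□■■■
k=9  □□□□□■
■■□■□■
■□□■■□
□■□□■■
■■■□□■
■■■□□■
k=10  □□□□□■
■■□■□■
■□□■■□
□■□□□■
■■■■■□
■■■□■■
k=11  □□□□□■
■■□■□■
■□□■■□
□■□□□■
■■□■■□
■□□■■■
k=12  □□□□□■
■■□■□□
■□□■□■
□■□□□□
■■□■■□
■□□■■■
k=13  □□□□□■
■■□■□□
□□□■□■
■□□□□□
□■□■■□
■□□■■■
k=14  □□□□□■
■■□■□□
□□□■□■
■□□□□□
□■□□■□
■□■□□■
k=15  □□□□□■
■■■■□□
□■■□□■
■□■□□□
□■□□■□
■□■□□■
k=16  □□□□□■
■■■■□□
□■■□□■
■□■□□■
□■□□□■
■□■□□□
k=17  □□□□□■
■■■■□□
□■■□□■
■□■□□■
□■□□■■
■□■■■■
k=18  □□□□□■
■■■■□□
□■■□□■
■□■□■■
□■□■□□
■□■■□■
k=19  □□□□□□
■■■■■■
□■■□□□
■□■□■■
□■□■□□
■□■■□■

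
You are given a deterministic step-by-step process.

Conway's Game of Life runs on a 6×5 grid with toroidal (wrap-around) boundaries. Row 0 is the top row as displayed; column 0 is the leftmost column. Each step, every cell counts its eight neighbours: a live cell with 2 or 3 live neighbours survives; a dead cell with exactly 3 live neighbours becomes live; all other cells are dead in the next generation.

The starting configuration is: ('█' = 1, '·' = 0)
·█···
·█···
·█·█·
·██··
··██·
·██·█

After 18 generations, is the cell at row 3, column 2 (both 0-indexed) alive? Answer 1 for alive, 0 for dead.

0

k=0  ·█···
·█···
·█·█·
·██··
··██·
·██·█
k=1  ·█···
██···
██···
·█···
█····
██···
k=2  ··█··
··█··
··█··
·█···
█····
██···
k=3  ··█··
·███·
·██··
·█···
█····
██···
k=4  █··█·
···█·
█··█·
███··
█····
██···
k=5  ███··
··██·
█··█·
█·█··
··█·█
██···
k=6  █··██
█··█·
···█·
█·█··
··███
···██
k=7  █·█··
█·██·
·███·
·██··
███··
·····
k=8  ··███
█····
█···█
·····
█·█··
█·█··
k=9  █·███
██···
█···█
██··█
·····
█·█··
k=10  ··██·
··█··
·····
·█··█
····█
█·█··
k=11  ··██·
··██·
·····
█····
·█·██
·██·█
k=12  ····█
··██·
·····
█···█
·█·██
·█··█
k=13  █·█·█
···█·
···██
█··██
·███·
··█·█
k=14  ███·█
█·█··
█·█··
██···
·█···
····█
k=15  ··█·█
··█··
█·█·█
█·█··
·█···
··███
k=16  ·██·█
█·█·█
█·█·█
█·███
██··█
███·█
k=17  ·····
··█··
··█··
··█··
·····
·····
k=18  ·····
·····
·███·
·····
·····
·····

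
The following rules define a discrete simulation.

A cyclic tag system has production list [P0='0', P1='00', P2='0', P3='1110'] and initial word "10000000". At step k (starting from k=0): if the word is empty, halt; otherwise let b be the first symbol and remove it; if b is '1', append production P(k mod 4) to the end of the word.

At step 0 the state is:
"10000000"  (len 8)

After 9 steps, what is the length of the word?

[0] "10000000"  (len 8)
[1] "00000000"  (len 8)
[2] "0000000"  (len 7)
[3] "000000"  (len 6)
[4] "00000"  (len 5)
[5] "0000"  (len 4)
[6] "000"  (len 3)
[7] "00"  (len 2)
[8] "0"  (len 1)
[9] (halted — word empty)

0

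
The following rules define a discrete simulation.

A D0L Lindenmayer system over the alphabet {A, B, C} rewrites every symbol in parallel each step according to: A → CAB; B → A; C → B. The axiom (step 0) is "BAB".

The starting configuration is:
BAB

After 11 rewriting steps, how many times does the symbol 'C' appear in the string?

gen 0: BAB
gen 1: ACABA
gen 2: CABBCABACAB
gen 3: BCABAABCABACABBCABA
gen 4: ABCABACABCABABCABACABBCABAABCABACAB
gen 5: CABABCABACABBCABABCABACABABCABACABBCABAABCABACABCABABCABACABBCABA
gen 6: BCABACABABCABACABBCABAABCABACABABCABACABBCABACABABCABACABBCABAABCABACABCABABCABACABBCABABCABACABABCABACABBCABAABCABACAB
gen 7: ABCABACABBCABACABABCABACABBCABAABCABACABCABABCABACABBCABAC…BABCABACABBCABACABABCABACABBCABAABCABACABCABABCABACABBCABA  (len 219)
gen 8: CABABCABACABBCABAABCABACABBCABACABABCABACABBCABAABCABACABC…AABCABACABCABABCABACABBCABABCABACABABCABACABBCABAABCABACAB  (len 403)
gen 9: BCABACABABCABACABBCABAABCABACABCABABCABACABBCABAABCABACABB…BABCABACABBCABACABABCABACABBCABAABCABACABCABABCABACABBCABA  (len 741)
gen 10: ABCABACABBCABACABABCABACABBCABAABCABACABCABABCABACABBCABAB…AABCABACABCABABCABACABBCABABCABACABABCABACABBCABAABCABACAB  (len 1363)
gen 11: CABABCABACABBCABAABCABACABBCABACABABCABACABBCABAABCABACABC…BABCABACABBCABACABABCABACABBCABAABCABACABCABABCABACABBCABA  (len 2507)

572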